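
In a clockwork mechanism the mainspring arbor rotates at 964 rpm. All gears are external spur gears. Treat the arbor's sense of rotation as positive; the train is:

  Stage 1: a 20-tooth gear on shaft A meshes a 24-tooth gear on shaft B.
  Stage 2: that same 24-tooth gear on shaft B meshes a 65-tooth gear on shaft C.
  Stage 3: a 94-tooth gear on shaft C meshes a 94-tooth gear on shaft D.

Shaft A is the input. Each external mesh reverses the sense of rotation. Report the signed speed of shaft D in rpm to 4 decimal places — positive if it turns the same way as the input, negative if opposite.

-296.6154 rpm (opposite to input, |ω| = 296.6154 rpm)

Stage 1 [20T→24T]: ω = 964.0000×20/24 = 803.3333 rpm, dir flips to −; running = −803.3333
Stage 2 [24T→65T]: ω = 803.3333×24/65 = 296.6154 rpm, dir flips to +; running = +296.6154
Stage 3 [94T→94T]: ω = 296.6154×94/94 = 296.6154 rpm, dir flips to −; running = −296.6154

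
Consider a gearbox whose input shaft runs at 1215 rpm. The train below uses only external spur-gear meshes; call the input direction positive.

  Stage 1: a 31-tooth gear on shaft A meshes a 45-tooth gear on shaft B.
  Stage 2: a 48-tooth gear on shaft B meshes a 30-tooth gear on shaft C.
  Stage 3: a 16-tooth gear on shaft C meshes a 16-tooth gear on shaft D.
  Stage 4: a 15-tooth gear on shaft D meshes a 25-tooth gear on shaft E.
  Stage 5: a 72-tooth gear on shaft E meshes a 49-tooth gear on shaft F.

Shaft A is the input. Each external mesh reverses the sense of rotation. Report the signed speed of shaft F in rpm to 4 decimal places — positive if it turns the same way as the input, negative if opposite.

-1180.6824 rpm (opposite to input, |ω| = 1180.6824 rpm)

Stage 1 [31T→45T]: ω = 1215.0000×31/45 = 837.0000 rpm, dir flips to −; running = −837.0000
Stage 2 [48T→30T]: ω = 837.0000×48/30 = 1339.2000 rpm, dir flips to +; running = +1339.2000
Stage 3 [16T→16T]: ω = 1339.2000×16/16 = 1339.2000 rpm, dir flips to −; running = −1339.2000
Stage 4 [15T→25T]: ω = 1339.2000×15/25 = 803.5200 rpm, dir flips to +; running = +803.5200
Stage 5 [72T→49T]: ω = 803.5200×72/49 = 1180.6824 rpm, dir flips to −; running = −1180.6824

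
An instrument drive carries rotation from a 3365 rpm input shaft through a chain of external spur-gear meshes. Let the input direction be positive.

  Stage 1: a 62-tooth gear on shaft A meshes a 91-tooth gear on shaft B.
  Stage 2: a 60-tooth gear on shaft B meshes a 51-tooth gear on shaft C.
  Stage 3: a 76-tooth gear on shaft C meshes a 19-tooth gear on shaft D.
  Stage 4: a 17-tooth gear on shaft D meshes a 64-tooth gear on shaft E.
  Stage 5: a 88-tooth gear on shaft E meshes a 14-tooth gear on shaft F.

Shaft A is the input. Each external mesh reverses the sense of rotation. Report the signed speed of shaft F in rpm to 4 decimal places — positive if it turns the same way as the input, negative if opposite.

-18013.5793 rpm (opposite to input, |ω| = 18013.5793 rpm)

Stage 1 [62T→91T]: ω = 3365.0000×62/91 = 2292.6374 rpm, dir flips to −; running = −2292.6374
Stage 2 [60T→51T]: ω = 2292.6374×60/51 = 2697.2204 rpm, dir flips to +; running = +2697.2204
Stage 3 [76T→19T]: ω = 2697.2204×76/19 = 10788.8817 rpm, dir flips to −; running = −10788.8817
Stage 4 [17T→64T]: ω = 10788.8817×17/64 = 2865.7967 rpm, dir flips to +; running = +2865.7967
Stage 5 [88T→14T]: ω = 2865.7967×88/14 = 18013.5793 rpm, dir flips to −; running = −18013.5793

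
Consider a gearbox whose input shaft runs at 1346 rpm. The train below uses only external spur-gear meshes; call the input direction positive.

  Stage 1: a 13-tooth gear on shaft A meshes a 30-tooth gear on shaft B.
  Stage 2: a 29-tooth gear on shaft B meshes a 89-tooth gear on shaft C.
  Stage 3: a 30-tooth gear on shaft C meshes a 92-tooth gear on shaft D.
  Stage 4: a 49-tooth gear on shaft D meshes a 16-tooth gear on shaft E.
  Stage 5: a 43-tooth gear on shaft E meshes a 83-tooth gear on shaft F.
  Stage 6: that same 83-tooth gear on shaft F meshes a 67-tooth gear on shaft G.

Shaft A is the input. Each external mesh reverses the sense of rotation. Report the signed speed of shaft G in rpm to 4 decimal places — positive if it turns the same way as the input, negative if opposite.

+121.8087 rpm (same as input, |ω| = 121.8087 rpm)

Stage 1 [13T→30T]: ω = 1346.0000×13/30 = 583.2667 rpm, dir flips to −; running = −583.2667
Stage 2 [29T→89T]: ω = 583.2667×29/89 = 190.0532 rpm, dir flips to +; running = +190.0532
Stage 3 [30T→92T]: ω = 190.0532×30/92 = 61.9739 rpm, dir flips to −; running = −61.9739
Stage 4 [49T→16T]: ω = 61.9739×49/16 = 189.7950 rpm, dir flips to +; running = +189.7950
Stage 5 [43T→83T]: ω = 189.7950×43/83 = 98.3275 rpm, dir flips to −; running = −98.3275
Stage 6 [83T→67T]: ω = 98.3275×83/67 = 121.8087 rpm, dir flips to +; running = +121.8087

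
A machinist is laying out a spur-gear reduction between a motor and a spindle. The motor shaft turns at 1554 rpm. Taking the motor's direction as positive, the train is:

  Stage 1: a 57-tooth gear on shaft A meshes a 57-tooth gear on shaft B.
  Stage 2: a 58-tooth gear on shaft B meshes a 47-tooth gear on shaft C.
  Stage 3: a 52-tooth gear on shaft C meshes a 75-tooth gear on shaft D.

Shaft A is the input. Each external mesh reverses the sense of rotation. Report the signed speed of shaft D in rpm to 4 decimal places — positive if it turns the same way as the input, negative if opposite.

-1329.6068 rpm (opposite to input, |ω| = 1329.6068 rpm)

Stage 1 [57T→57T]: ω = 1554.0000×57/57 = 1554.0000 rpm, dir flips to −; running = −1554.0000
Stage 2 [58T→47T]: ω = 1554.0000×58/47 = 1917.7021 rpm, dir flips to +; running = +1917.7021
Stage 3 [52T→75T]: ω = 1917.7021×52/75 = 1329.6068 rpm, dir flips to −; running = −1329.6068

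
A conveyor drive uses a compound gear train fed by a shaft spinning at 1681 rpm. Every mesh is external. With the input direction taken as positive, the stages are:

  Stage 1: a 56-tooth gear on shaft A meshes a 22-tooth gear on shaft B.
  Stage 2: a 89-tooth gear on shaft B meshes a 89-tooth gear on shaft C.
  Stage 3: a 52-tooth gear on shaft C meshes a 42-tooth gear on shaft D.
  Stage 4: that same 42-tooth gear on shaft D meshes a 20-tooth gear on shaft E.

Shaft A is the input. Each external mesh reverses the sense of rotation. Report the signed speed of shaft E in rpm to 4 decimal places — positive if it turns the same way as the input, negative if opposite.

Stage 1 [56T→22T]: ω = 1681.0000×56/22 = 4278.9091 rpm, dir flips to −; running = −4278.9091
Stage 2 [89T→89T]: ω = 4278.9091×89/89 = 4278.9091 rpm, dir flips to +; running = +4278.9091
Stage 3 [52T→42T]: ω = 4278.9091×52/42 = 5297.6970 rpm, dir flips to −; running = −5297.6970
Stage 4 [42T→20T]: ω = 5297.6970×42/20 = 11125.1636 rpm, dir flips to +; running = +11125.1636

+11125.1636 rpm (same as input, |ω| = 11125.1636 rpm)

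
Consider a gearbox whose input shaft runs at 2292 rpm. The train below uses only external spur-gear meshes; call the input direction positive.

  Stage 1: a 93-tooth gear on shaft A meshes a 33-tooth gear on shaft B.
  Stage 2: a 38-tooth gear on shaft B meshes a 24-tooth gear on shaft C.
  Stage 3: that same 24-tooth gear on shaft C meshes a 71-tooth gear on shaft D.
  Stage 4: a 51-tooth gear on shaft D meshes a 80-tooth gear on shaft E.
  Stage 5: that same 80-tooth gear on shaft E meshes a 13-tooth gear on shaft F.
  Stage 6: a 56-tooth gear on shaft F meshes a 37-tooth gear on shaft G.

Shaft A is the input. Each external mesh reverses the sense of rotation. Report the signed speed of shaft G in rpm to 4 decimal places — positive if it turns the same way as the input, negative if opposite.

+20526.8352 rpm (same as input, |ω| = 20526.8352 rpm)

Stage 1 [93T→33T]: ω = 2292.0000×93/33 = 6459.2727 rpm, dir flips to −; running = −6459.2727
Stage 2 [38T→24T]: ω = 6459.2727×38/24 = 10227.1818 rpm, dir flips to +; running = +10227.1818
Stage 3 [24T→71T]: ω = 10227.1818×24/71 = 3457.0755 rpm, dir flips to −; running = −3457.0755
Stage 4 [51T→80T]: ω = 3457.0755×51/80 = 2203.8857 rpm, dir flips to +; running = +2203.8857
Stage 5 [80T→13T]: ω = 2203.8857×80/13 = 13562.3733 rpm, dir flips to −; running = −13562.3733
Stage 6 [56T→37T]: ω = 13562.3733×56/37 = 20526.8352 rpm, dir flips to +; running = +20526.8352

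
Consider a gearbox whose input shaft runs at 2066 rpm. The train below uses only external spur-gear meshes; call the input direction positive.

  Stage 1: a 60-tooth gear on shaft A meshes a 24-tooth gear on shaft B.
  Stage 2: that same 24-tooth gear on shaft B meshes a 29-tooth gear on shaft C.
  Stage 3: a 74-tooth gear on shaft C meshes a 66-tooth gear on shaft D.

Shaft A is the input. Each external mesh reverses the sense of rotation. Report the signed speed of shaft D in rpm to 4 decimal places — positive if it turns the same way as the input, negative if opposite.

Stage 1 [60T→24T]: ω = 2066.0000×60/24 = 5165.0000 rpm, dir flips to −; running = −5165.0000
Stage 2 [24T→29T]: ω = 5165.0000×24/29 = 4274.4828 rpm, dir flips to +; running = +4274.4828
Stage 3 [74T→66T]: ω = 4274.4828×74/66 = 4792.6019 rpm, dir flips to −; running = −4792.6019

-4792.6019 rpm (opposite to input, |ω| = 4792.6019 rpm)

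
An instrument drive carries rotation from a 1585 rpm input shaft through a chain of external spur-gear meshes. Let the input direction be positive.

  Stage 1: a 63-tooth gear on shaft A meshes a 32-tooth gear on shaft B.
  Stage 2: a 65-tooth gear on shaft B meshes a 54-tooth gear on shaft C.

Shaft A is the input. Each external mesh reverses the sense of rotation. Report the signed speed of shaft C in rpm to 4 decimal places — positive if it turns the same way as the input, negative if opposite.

Stage 1 [63T→32T]: ω = 1585.0000×63/32 = 3120.4688 rpm, dir flips to −; running = −3120.4688
Stage 2 [65T→54T]: ω = 3120.4688×65/54 = 3756.1198 rpm, dir flips to +; running = +3756.1198

+3756.1198 rpm (same as input, |ω| = 3756.1198 rpm)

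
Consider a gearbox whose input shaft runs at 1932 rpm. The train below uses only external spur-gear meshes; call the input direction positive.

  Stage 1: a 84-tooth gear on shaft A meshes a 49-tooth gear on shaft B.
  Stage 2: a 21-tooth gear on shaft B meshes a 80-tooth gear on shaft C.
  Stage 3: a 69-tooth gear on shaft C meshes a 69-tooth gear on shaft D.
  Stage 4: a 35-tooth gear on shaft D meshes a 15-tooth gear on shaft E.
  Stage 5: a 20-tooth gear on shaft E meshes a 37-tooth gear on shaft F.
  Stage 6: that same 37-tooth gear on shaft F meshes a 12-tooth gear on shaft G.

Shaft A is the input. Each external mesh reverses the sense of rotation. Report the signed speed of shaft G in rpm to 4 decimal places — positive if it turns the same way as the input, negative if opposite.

+3381.0000 rpm (same as input, |ω| = 3381.0000 rpm)

Stage 1 [84T→49T]: ω = 1932.0000×84/49 = 3312.0000 rpm, dir flips to −; running = −3312.0000
Stage 2 [21T→80T]: ω = 3312.0000×21/80 = 869.4000 rpm, dir flips to +; running = +869.4000
Stage 3 [69T→69T]: ω = 869.4000×69/69 = 869.4000 rpm, dir flips to −; running = −869.4000
Stage 4 [35T→15T]: ω = 869.4000×35/15 = 2028.6000 rpm, dir flips to +; running = +2028.6000
Stage 5 [20T→37T]: ω = 2028.6000×20/37 = 1096.5405 rpm, dir flips to −; running = −1096.5405
Stage 6 [37T→12T]: ω = 1096.5405×37/12 = 3381.0000 rpm, dir flips to +; running = +3381.0000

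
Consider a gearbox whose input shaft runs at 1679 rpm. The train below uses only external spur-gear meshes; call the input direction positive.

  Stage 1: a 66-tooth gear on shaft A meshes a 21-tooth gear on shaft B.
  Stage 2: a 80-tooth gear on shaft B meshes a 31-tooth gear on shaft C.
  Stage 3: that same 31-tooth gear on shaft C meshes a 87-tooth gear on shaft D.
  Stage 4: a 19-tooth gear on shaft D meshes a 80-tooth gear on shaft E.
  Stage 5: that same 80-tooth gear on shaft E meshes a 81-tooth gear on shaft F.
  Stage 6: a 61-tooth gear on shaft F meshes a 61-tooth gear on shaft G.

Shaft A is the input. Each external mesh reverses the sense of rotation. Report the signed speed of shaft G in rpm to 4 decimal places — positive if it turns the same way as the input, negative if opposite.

+1138.1897 rpm (same as input, |ω| = 1138.1897 rpm)

Stage 1 [66T→21T]: ω = 1679.0000×66/21 = 5276.8571 rpm, dir flips to −; running = −5276.8571
Stage 2 [80T→31T]: ω = 5276.8571×80/31 = 13617.6959 rpm, dir flips to +; running = +13617.6959
Stage 3 [31T→87T]: ω = 13617.6959×31/87 = 4852.2824 rpm, dir flips to −; running = −4852.2824
Stage 4 [19T→80T]: ω = 4852.2824×19/80 = 1152.4171 rpm, dir flips to +; running = +1152.4171
Stage 5 [80T→81T]: ω = 1152.4171×80/81 = 1138.1897 rpm, dir flips to −; running = −1138.1897
Stage 6 [61T→61T]: ω = 1138.1897×61/61 = 1138.1897 rpm, dir flips to +; running = +1138.1897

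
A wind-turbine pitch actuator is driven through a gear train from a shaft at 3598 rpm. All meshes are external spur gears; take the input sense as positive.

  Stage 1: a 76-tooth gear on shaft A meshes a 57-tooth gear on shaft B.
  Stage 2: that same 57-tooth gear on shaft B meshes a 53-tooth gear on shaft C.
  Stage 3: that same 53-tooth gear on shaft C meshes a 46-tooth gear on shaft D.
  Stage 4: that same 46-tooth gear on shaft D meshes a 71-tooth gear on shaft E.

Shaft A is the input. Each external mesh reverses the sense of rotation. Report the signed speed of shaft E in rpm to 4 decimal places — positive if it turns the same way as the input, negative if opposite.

+3851.3803 rpm (same as input, |ω| = 3851.3803 rpm)

Stage 1 [76T→57T]: ω = 3598.0000×76/57 = 4797.3333 rpm, dir flips to −; running = −4797.3333
Stage 2 [57T→53T]: ω = 4797.3333×57/53 = 5159.3962 rpm, dir flips to +; running = +5159.3962
Stage 3 [53T→46T]: ω = 5159.3962×53/46 = 5944.5217 rpm, dir flips to −; running = −5944.5217
Stage 4 [46T→71T]: ω = 5944.5217×46/71 = 3851.3803 rpm, dir flips to +; running = +3851.3803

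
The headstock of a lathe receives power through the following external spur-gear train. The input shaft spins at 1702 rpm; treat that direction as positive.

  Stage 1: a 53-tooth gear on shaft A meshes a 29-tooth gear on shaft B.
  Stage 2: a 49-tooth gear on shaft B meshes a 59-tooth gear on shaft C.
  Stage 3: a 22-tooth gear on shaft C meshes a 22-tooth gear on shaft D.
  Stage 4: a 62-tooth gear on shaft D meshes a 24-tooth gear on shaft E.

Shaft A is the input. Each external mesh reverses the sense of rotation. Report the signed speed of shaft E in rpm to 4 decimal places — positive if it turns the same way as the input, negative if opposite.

Stage 1 [53T→29T]: ω = 1702.0000×53/29 = 3110.5517 rpm, dir flips to −; running = −3110.5517
Stage 2 [49T→59T]: ω = 3110.5517×49/59 = 2583.3396 rpm, dir flips to +; running = +2583.3396
Stage 3 [22T→22T]: ω = 2583.3396×22/22 = 2583.3396 rpm, dir flips to −; running = −2583.3396
Stage 4 [62T→24T]: ω = 2583.3396×62/24 = 6673.6272 rpm, dir flips to +; running = +6673.6272

+6673.6272 rpm (same as input, |ω| = 6673.6272 rpm)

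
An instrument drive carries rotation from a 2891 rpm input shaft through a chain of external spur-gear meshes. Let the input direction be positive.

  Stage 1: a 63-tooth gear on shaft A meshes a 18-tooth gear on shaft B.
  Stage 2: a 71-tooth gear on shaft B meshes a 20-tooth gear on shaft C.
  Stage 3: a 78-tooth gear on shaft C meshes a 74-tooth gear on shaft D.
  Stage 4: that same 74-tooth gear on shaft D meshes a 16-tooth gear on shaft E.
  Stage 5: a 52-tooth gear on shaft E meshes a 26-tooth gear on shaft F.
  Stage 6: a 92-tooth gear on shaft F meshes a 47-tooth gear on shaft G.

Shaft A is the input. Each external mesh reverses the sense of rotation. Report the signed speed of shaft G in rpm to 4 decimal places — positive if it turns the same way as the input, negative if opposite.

Stage 1 [63T→18T]: ω = 2891.0000×63/18 = 10118.5000 rpm, dir flips to −; running = −10118.5000
Stage 2 [71T→20T]: ω = 10118.5000×71/20 = 35920.6750 rpm, dir flips to +; running = +35920.6750
Stage 3 [78T→74T]: ω = 35920.6750×78/74 = 37862.3331 rpm, dir flips to −; running = −37862.3331
Stage 4 [74T→16T]: ω = 37862.3331×74/16 = 175113.2906 rpm, dir flips to +; running = +175113.2906
Stage 5 [52T→26T]: ω = 175113.2906×52/26 = 350226.5813 rpm, dir flips to −; running = −350226.5813
Stage 6 [92T→47T]: ω = 350226.5813×92/47 = 685549.9037 rpm, dir flips to +; running = +685549.9037

+685549.9037 rpm (same as input, |ω| = 685549.9037 rpm)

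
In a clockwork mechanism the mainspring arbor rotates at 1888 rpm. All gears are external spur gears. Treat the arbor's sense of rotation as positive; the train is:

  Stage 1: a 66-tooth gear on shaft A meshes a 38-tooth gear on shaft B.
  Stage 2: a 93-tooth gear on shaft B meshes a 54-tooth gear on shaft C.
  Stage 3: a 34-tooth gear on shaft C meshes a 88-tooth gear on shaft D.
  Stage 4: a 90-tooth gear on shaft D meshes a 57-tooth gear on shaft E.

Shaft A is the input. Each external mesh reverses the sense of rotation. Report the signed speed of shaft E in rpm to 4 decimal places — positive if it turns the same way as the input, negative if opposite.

Stage 1 [66T→38T]: ω = 1888.0000×66/38 = 3279.1579 rpm, dir flips to −; running = −3279.1579
Stage 2 [93T→54T]: ω = 3279.1579×93/54 = 5647.4386 rpm, dir flips to +; running = +5647.4386
Stage 3 [34T→88T]: ω = 5647.4386×34/88 = 2181.9649 rpm, dir flips to −; running = −2181.9649
Stage 4 [90T→57T]: ω = 2181.9649×90/57 = 3445.2078 rpm, dir flips to +; running = +3445.2078

+3445.2078 rpm (same as input, |ω| = 3445.2078 rpm)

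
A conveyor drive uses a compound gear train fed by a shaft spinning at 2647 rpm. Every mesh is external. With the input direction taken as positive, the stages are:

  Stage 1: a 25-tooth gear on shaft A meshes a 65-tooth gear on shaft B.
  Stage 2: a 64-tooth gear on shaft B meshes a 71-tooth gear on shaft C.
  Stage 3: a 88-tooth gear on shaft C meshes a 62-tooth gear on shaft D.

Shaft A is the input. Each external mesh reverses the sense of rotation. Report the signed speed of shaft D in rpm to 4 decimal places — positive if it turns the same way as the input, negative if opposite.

-1302.5464 rpm (opposite to input, |ω| = 1302.5464 rpm)

Stage 1 [25T→65T]: ω = 2647.0000×25/65 = 1018.0769 rpm, dir flips to −; running = −1018.0769
Stage 2 [64T→71T]: ω = 1018.0769×64/71 = 917.7031 rpm, dir flips to +; running = +917.7031
Stage 3 [88T→62T]: ω = 917.7031×88/62 = 1302.5464 rpm, dir flips to −; running = −1302.5464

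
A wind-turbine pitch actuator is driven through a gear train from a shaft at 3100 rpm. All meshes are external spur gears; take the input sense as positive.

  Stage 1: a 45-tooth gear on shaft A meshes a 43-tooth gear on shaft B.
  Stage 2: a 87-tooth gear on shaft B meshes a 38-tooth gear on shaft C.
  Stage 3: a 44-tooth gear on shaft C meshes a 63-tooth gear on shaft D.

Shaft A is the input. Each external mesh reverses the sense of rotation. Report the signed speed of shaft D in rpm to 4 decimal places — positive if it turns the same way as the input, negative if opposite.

-5187.4454 rpm (opposite to input, |ω| = 5187.4454 rpm)

Stage 1 [45T→43T]: ω = 3100.0000×45/43 = 3244.1860 rpm, dir flips to −; running = −3244.1860
Stage 2 [87T→38T]: ω = 3244.1860×87/38 = 7427.4786 rpm, dir flips to +; running = +7427.4786
Stage 3 [44T→63T]: ω = 7427.4786×44/63 = 5187.4454 rpm, dir flips to −; running = −5187.4454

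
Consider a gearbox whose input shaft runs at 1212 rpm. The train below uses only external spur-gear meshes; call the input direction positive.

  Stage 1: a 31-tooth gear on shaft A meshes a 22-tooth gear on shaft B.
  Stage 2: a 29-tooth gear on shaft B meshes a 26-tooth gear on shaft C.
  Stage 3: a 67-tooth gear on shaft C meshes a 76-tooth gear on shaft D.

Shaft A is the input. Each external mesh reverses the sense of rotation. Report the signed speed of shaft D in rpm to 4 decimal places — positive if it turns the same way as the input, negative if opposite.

Stage 1 [31T→22T]: ω = 1212.0000×31/22 = 1707.8182 rpm, dir flips to −; running = −1707.8182
Stage 2 [29T→26T]: ω = 1707.8182×29/26 = 1904.8741 rpm, dir flips to +; running = +1904.8741
Stage 3 [67T→76T]: ω = 1904.8741×67/76 = 1679.2969 rpm, dir flips to −; running = −1679.2969

-1679.2969 rpm (opposite to input, |ω| = 1679.2969 rpm)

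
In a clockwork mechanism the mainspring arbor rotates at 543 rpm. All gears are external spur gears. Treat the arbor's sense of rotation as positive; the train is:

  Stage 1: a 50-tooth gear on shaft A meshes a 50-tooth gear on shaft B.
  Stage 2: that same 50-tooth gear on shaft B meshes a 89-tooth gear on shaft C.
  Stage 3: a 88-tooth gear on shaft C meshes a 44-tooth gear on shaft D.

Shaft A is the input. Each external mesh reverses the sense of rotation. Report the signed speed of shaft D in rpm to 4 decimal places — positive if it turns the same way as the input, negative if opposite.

-610.1124 rpm (opposite to input, |ω| = 610.1124 rpm)

Stage 1 [50T→50T]: ω = 543.0000×50/50 = 543.0000 rpm, dir flips to −; running = −543.0000
Stage 2 [50T→89T]: ω = 543.0000×50/89 = 305.0562 rpm, dir flips to +; running = +305.0562
Stage 3 [88T→44T]: ω = 305.0562×88/44 = 610.1124 rpm, dir flips to −; running = −610.1124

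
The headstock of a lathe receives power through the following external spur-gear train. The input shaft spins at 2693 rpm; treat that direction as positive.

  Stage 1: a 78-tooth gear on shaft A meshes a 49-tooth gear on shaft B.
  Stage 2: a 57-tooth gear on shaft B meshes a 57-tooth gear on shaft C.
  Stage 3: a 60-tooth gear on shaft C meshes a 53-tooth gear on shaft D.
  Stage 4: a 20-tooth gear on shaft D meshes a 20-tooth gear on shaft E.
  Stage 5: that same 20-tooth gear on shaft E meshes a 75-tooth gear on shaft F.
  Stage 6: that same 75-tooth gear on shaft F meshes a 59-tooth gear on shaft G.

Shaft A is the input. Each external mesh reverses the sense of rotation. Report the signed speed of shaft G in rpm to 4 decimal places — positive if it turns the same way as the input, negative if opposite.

Stage 1 [78T→49T]: ω = 2693.0000×78/49 = 4286.8163 rpm, dir flips to −; running = −4286.8163
Stage 2 [57T→57T]: ω = 4286.8163×57/57 = 4286.8163 rpm, dir flips to +; running = +4286.8163
Stage 3 [60T→53T]: ω = 4286.8163×60/53 = 4852.9996 rpm, dir flips to −; running = −4852.9996
Stage 4 [20T→20T]: ω = 4852.9996×20/20 = 4852.9996 rpm, dir flips to +; running = +4852.9996
Stage 5 [20T→75T]: ω = 4852.9996×20/75 = 1294.1332 rpm, dir flips to −; running = −1294.1332
Stage 6 [75T→59T]: ω = 1294.1332×75/59 = 1645.0846 rpm, dir flips to +; running = +1645.0846

+1645.0846 rpm (same as input, |ω| = 1645.0846 rpm)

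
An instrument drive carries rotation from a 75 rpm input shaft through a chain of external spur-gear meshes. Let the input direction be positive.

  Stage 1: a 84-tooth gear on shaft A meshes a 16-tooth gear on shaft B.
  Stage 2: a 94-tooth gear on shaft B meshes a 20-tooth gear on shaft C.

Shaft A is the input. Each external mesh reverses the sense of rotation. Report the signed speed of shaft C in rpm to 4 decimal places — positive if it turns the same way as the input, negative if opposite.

+1850.6250 rpm (same as input, |ω| = 1850.6250 rpm)

Stage 1 [84T→16T]: ω = 75.0000×84/16 = 393.7500 rpm, dir flips to −; running = −393.7500
Stage 2 [94T→20T]: ω = 393.7500×94/20 = 1850.6250 rpm, dir flips to +; running = +1850.6250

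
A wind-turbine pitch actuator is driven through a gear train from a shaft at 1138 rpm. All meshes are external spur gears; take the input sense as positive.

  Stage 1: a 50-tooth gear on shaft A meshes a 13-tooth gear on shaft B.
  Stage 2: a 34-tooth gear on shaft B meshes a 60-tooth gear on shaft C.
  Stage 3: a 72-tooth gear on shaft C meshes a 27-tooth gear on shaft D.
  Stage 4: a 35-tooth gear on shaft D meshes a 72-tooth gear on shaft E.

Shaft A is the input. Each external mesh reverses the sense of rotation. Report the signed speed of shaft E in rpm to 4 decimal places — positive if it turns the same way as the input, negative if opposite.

+3215.1472 rpm (same as input, |ω| = 3215.1472 rpm)

Stage 1 [50T→13T]: ω = 1138.0000×50/13 = 4376.9231 rpm, dir flips to −; running = −4376.9231
Stage 2 [34T→60T]: ω = 4376.9231×34/60 = 2480.2564 rpm, dir flips to +; running = +2480.2564
Stage 3 [72T→27T]: ω = 2480.2564×72/27 = 6614.0171 rpm, dir flips to −; running = −6614.0171
Stage 4 [35T→72T]: ω = 6614.0171×35/72 = 3215.1472 rpm, dir flips to +; running = +3215.1472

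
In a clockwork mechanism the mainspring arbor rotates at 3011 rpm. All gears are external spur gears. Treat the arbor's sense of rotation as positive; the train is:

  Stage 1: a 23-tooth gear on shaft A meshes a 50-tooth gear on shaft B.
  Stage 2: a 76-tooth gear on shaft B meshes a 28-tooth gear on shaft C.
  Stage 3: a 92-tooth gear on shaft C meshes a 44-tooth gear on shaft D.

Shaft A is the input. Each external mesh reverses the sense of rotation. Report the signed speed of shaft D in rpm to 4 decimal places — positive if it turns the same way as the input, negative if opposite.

-7860.6652 rpm (opposite to input, |ω| = 7860.6652 rpm)

Stage 1 [23T→50T]: ω = 3011.0000×23/50 = 1385.0600 rpm, dir flips to −; running = −1385.0600
Stage 2 [76T→28T]: ω = 1385.0600×76/28 = 3759.4486 rpm, dir flips to +; running = +3759.4486
Stage 3 [92T→44T]: ω = 3759.4486×92/44 = 7860.6652 rpm, dir flips to −; running = −7860.6652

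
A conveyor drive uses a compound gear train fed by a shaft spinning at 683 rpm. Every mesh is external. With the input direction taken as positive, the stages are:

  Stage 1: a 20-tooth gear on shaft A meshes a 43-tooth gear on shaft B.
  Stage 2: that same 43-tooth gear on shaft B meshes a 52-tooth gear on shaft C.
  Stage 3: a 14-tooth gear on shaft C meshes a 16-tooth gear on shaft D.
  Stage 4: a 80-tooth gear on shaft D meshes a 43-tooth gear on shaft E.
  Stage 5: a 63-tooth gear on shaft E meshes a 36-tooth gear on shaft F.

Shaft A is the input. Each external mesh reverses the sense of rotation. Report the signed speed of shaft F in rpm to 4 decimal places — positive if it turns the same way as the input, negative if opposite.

-748.3676 rpm (opposite to input, |ω| = 748.3676 rpm)

Stage 1 [20T→43T]: ω = 683.0000×20/43 = 317.6744 rpm, dir flips to −; running = −317.6744
Stage 2 [43T→52T]: ω = 317.6744×43/52 = 262.6923 rpm, dir flips to +; running = +262.6923
Stage 3 [14T→16T]: ω = 262.6923×14/16 = 229.8558 rpm, dir flips to −; running = −229.8558
Stage 4 [80T→43T]: ω = 229.8558×80/43 = 427.6386 rpm, dir flips to +; running = +427.6386
Stage 5 [63T→36T]: ω = 427.6386×63/36 = 748.3676 rpm, dir flips to −; running = −748.3676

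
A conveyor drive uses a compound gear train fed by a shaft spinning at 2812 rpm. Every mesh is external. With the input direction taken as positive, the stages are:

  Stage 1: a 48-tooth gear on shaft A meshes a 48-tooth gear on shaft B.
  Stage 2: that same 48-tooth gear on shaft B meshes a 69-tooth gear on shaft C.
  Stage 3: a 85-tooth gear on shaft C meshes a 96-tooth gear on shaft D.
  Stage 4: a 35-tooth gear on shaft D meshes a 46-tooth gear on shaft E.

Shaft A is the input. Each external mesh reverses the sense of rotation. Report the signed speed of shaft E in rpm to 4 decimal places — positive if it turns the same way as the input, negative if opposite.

+1317.8481 rpm (same as input, |ω| = 1317.8481 rpm)

Stage 1 [48T→48T]: ω = 2812.0000×48/48 = 2812.0000 rpm, dir flips to −; running = −2812.0000
Stage 2 [48T→69T]: ω = 2812.0000×48/69 = 1956.1739 rpm, dir flips to +; running = +1956.1739
Stage 3 [85T→96T]: ω = 1956.1739×85/96 = 1732.0290 rpm, dir flips to −; running = −1732.0290
Stage 4 [35T→46T]: ω = 1732.0290×35/46 = 1317.8481 rpm, dir flips to +; running = +1317.8481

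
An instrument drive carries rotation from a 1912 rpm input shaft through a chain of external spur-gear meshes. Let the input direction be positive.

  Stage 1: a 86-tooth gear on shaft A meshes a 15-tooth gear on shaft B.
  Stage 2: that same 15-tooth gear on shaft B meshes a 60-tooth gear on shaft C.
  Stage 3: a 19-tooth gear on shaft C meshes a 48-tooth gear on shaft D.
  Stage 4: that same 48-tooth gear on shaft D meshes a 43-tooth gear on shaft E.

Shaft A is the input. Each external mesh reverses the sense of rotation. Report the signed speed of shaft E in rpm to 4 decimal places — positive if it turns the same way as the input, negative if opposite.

Stage 1 [86T→15T]: ω = 1912.0000×86/15 = 10962.1333 rpm, dir flips to −; running = −10962.1333
Stage 2 [15T→60T]: ω = 10962.1333×15/60 = 2740.5333 rpm, dir flips to +; running = +2740.5333
Stage 3 [19T→48T]: ω = 2740.5333×19/48 = 1084.7944 rpm, dir flips to −; running = −1084.7944
Stage 4 [48T→43T]: ω = 1084.7944×48/43 = 1210.9333 rpm, dir flips to +; running = +1210.9333

+1210.9333 rpm (same as input, |ω| = 1210.9333 rpm)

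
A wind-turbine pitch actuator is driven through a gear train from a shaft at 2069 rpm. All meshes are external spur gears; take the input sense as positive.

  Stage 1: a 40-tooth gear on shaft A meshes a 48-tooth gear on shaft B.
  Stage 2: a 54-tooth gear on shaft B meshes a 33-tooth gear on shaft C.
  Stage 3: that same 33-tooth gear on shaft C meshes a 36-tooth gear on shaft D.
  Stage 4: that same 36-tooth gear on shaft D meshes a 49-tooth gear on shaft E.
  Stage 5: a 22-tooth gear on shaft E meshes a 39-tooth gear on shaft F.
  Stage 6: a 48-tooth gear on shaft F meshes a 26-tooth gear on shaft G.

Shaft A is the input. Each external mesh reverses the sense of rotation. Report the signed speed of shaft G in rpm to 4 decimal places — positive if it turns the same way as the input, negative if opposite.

+1978.8045 rpm (same as input, |ω| = 1978.8045 rpm)

Stage 1 [40T→48T]: ω = 2069.0000×40/48 = 1724.1667 rpm, dir flips to −; running = −1724.1667
Stage 2 [54T→33T]: ω = 1724.1667×54/33 = 2821.3636 rpm, dir flips to +; running = +2821.3636
Stage 3 [33T→36T]: ω = 2821.3636×33/36 = 2586.2500 rpm, dir flips to −; running = −2586.2500
Stage 4 [36T→49T]: ω = 2586.2500×36/49 = 1900.1020 rpm, dir flips to +; running = +1900.1020
Stage 5 [22T→39T]: ω = 1900.1020×22/39 = 1071.8524 rpm, dir flips to −; running = −1071.8524
Stage 6 [48T→26T]: ω = 1071.8524×48/26 = 1978.8045 rpm, dir flips to +; running = +1978.8045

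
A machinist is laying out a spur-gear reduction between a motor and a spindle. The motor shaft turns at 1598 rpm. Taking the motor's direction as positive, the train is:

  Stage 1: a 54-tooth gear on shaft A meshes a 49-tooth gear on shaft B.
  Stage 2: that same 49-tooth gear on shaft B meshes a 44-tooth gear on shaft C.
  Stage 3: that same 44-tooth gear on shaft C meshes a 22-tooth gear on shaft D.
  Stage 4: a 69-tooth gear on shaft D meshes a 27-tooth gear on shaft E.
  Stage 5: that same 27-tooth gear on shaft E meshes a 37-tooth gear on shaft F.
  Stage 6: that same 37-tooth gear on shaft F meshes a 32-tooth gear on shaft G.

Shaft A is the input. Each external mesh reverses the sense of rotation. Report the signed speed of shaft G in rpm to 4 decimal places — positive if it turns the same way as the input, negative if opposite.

+8457.5966 rpm (same as input, |ω| = 8457.5966 rpm)

Stage 1 [54T→49T]: ω = 1598.0000×54/49 = 1761.0612 rpm, dir flips to −; running = −1761.0612
Stage 2 [49T→44T]: ω = 1761.0612×49/44 = 1961.1818 rpm, dir flips to +; running = +1961.1818
Stage 3 [44T→22T]: ω = 1961.1818×44/22 = 3922.3636 rpm, dir flips to −; running = −3922.3636
Stage 4 [69T→27T]: ω = 3922.3636×69/27 = 10023.8182 rpm, dir flips to +; running = +10023.8182
Stage 5 [27T→37T]: ω = 10023.8182×27/37 = 7314.6781 rpm, dir flips to −; running = −7314.6781
Stage 6 [37T→32T]: ω = 7314.6781×37/32 = 8457.5966 rpm, dir flips to +; running = +8457.5966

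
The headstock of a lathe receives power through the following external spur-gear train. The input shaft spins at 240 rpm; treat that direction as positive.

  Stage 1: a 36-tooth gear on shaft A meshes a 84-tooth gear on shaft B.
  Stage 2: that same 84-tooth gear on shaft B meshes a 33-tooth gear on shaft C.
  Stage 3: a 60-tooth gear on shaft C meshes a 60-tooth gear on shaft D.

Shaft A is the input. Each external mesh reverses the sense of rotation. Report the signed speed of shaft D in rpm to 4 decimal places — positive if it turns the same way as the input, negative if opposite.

Stage 1 [36T→84T]: ω = 240.0000×36/84 = 102.8571 rpm, dir flips to −; running = −102.8571
Stage 2 [84T→33T]: ω = 102.8571×84/33 = 261.8182 rpm, dir flips to +; running = +261.8182
Stage 3 [60T→60T]: ω = 261.8182×60/60 = 261.8182 rpm, dir flips to −; running = −261.8182

-261.8182 rpm (opposite to input, |ω| = 261.8182 rpm)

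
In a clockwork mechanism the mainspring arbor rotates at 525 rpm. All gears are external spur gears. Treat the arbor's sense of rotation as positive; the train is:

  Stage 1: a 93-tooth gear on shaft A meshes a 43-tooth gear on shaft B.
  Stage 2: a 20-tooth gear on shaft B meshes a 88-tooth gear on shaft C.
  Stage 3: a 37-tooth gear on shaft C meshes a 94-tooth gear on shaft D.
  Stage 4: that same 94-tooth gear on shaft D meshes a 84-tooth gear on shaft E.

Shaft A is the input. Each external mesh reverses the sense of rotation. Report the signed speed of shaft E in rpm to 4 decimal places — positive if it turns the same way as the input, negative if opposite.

Stage 1 [93T→43T]: ω = 525.0000×93/43 = 1135.4651 rpm, dir flips to −; running = −1135.4651
Stage 2 [20T→88T]: ω = 1135.4651×20/88 = 258.0603 rpm, dir flips to +; running = +258.0603
Stage 3 [37T→94T]: ω = 258.0603×37/94 = 101.5769 rpm, dir flips to −; running = −101.5769
Stage 4 [94T→84T]: ω = 101.5769×94/84 = 113.6694 rpm, dir flips to +; running = +113.6694

+113.6694 rpm (same as input, |ω| = 113.6694 rpm)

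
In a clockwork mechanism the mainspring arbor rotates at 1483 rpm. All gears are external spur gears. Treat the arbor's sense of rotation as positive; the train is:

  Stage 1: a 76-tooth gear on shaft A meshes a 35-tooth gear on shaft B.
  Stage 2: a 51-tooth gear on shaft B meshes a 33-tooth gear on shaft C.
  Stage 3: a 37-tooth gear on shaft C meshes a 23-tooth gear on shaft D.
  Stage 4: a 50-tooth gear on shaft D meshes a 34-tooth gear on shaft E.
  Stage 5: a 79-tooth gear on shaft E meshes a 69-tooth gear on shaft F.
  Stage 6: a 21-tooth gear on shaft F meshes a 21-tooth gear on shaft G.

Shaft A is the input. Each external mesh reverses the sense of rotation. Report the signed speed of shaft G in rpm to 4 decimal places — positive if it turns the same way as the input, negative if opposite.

+13479.8764 rpm (same as input, |ω| = 13479.8764 rpm)

Stage 1 [76T→35T]: ω = 1483.0000×76/35 = 3220.2286 rpm, dir flips to −; running = −3220.2286
Stage 2 [51T→33T]: ω = 3220.2286×51/33 = 4976.7169 rpm, dir flips to +; running = +4976.7169
Stage 3 [37T→23T]: ω = 4976.7169×37/23 = 8006.0228 rpm, dir flips to −; running = −8006.0228
Stage 4 [50T→34T]: ω = 8006.0228×50/34 = 11773.5630 rpm, dir flips to +; running = +11773.5630
Stage 5 [79T→69T]: ω = 11773.5630×79/69 = 13479.8764 rpm, dir flips to −; running = −13479.8764
Stage 6 [21T→21T]: ω = 13479.8764×21/21 = 13479.8764 rpm, dir flips to +; running = +13479.8764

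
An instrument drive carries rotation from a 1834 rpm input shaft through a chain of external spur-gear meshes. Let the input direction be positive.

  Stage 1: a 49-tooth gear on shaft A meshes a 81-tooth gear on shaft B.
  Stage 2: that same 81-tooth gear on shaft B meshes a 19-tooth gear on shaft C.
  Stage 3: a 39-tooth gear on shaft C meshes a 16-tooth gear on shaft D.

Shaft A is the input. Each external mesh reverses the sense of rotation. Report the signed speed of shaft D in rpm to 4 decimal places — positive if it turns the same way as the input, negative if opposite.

Stage 1 [49T→81T]: ω = 1834.0000×49/81 = 1109.4568 rpm, dir flips to −; running = −1109.4568
Stage 2 [81T→19T]: ω = 1109.4568×81/19 = 4729.7895 rpm, dir flips to +; running = +4729.7895
Stage 3 [39T→16T]: ω = 4729.7895×39/16 = 11528.8618 rpm, dir flips to −; running = −11528.8618

-11528.8618 rpm (opposite to input, |ω| = 11528.8618 rpm)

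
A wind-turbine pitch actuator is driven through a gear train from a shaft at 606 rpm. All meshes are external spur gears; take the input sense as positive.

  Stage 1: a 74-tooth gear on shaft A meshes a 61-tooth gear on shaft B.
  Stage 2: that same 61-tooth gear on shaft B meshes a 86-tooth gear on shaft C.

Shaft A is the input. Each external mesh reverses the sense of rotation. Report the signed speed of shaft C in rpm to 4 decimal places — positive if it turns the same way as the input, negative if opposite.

+521.4419 rpm (same as input, |ω| = 521.4419 rpm)

Stage 1 [74T→61T]: ω = 606.0000×74/61 = 735.1475 rpm, dir flips to −; running = −735.1475
Stage 2 [61T→86T]: ω = 735.1475×61/86 = 521.4419 rpm, dir flips to +; running = +521.4419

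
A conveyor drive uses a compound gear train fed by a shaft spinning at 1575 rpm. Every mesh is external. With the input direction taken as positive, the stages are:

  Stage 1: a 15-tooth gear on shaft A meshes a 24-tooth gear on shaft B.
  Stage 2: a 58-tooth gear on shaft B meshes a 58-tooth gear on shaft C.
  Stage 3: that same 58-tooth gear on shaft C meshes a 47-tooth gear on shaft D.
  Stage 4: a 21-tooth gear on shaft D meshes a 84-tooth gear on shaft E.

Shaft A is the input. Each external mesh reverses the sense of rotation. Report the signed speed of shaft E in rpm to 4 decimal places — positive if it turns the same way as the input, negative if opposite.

Stage 1 [15T→24T]: ω = 1575.0000×15/24 = 984.3750 rpm, dir flips to −; running = −984.3750
Stage 2 [58T→58T]: ω = 984.3750×58/58 = 984.3750 rpm, dir flips to +; running = +984.3750
Stage 3 [58T→47T]: ω = 984.3750×58/47 = 1214.7606 rpm, dir flips to −; running = −1214.7606
Stage 4 [21T→84T]: ω = 1214.7606×21/84 = 303.6902 rpm, dir flips to +; running = +303.6902

+303.6902 rpm (same as input, |ω| = 303.6902 rpm)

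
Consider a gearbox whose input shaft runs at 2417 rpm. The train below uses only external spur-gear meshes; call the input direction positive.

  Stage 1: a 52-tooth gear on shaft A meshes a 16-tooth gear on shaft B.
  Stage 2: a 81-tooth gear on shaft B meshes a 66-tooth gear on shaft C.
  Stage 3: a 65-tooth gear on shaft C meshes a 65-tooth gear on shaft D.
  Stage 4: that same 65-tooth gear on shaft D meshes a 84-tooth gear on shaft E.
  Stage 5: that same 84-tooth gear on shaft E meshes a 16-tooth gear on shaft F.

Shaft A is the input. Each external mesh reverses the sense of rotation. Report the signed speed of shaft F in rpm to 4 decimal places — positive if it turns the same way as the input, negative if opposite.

Stage 1 [52T→16T]: ω = 2417.0000×52/16 = 7855.2500 rpm, dir flips to −; running = −7855.2500
Stage 2 [81T→66T]: ω = 7855.2500×81/66 = 9640.5341 rpm, dir flips to +; running = +9640.5341
Stage 3 [65T→65T]: ω = 9640.5341×65/65 = 9640.5341 rpm, dir flips to −; running = −9640.5341
Stage 4 [65T→84T]: ω = 9640.5341×65/84 = 7459.9371 rpm, dir flips to +; running = +7459.9371
Stage 5 [84T→16T]: ω = 7459.9371×84/16 = 39164.6697 rpm, dir flips to −; running = −39164.6697

-39164.6697 rpm (opposite to input, |ω| = 39164.6697 rpm)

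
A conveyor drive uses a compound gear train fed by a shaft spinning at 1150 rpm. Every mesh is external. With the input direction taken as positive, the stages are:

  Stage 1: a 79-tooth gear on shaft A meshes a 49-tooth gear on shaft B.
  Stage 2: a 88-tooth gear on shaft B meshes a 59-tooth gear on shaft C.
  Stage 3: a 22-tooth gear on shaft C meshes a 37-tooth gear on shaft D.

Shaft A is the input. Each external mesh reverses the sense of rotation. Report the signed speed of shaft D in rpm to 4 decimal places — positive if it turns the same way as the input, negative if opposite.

-1644.2978 rpm (opposite to input, |ω| = 1644.2978 rpm)

Stage 1 [79T→49T]: ω = 1150.0000×79/49 = 1854.0816 rpm, dir flips to −; running = −1854.0816
Stage 2 [88T→59T]: ω = 1854.0816×88/59 = 2765.4099 rpm, dir flips to +; running = +2765.4099
Stage 3 [22T→37T]: ω = 2765.4099×22/37 = 1644.2978 rpm, dir flips to −; running = −1644.2978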